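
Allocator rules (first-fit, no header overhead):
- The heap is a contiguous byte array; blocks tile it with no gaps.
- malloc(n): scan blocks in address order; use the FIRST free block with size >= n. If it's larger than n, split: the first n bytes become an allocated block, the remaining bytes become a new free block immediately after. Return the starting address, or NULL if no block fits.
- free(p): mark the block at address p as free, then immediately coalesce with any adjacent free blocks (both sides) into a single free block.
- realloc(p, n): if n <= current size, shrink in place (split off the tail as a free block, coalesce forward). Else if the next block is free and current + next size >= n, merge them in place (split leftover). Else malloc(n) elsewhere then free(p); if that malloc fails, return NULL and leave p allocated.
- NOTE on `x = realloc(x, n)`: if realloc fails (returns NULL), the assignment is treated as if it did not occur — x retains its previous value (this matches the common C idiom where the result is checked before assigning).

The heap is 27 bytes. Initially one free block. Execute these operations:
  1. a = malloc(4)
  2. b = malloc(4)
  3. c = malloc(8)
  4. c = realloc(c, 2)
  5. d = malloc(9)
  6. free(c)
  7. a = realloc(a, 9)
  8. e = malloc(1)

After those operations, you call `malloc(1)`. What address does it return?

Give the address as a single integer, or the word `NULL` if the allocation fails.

Op 1: a = malloc(4) -> a = 0; heap: [0-3 ALLOC][4-26 FREE]
Op 2: b = malloc(4) -> b = 4; heap: [0-3 ALLOC][4-7 ALLOC][8-26 FREE]
Op 3: c = malloc(8) -> c = 8; heap: [0-3 ALLOC][4-7 ALLOC][8-15 ALLOC][16-26 FREE]
Op 4: c = realloc(c, 2) -> c = 8; heap: [0-3 ALLOC][4-7 ALLOC][8-9 ALLOC][10-26 FREE]
Op 5: d = malloc(9) -> d = 10; heap: [0-3 ALLOC][4-7 ALLOC][8-9 ALLOC][10-18 ALLOC][19-26 FREE]
Op 6: free(c) -> (freed c); heap: [0-3 ALLOC][4-7 ALLOC][8-9 FREE][10-18 ALLOC][19-26 FREE]
Op 7: a = realloc(a, 9) -> NULL (a unchanged); heap: [0-3 ALLOC][4-7 ALLOC][8-9 FREE][10-18 ALLOC][19-26 FREE]
Op 8: e = malloc(1) -> e = 8; heap: [0-3 ALLOC][4-7 ALLOC][8-8 ALLOC][9-9 FREE][10-18 ALLOC][19-26 FREE]
malloc(1): first-fit scan over [0-3 ALLOC][4-7 ALLOC][8-8 ALLOC][9-9 FREE][10-18 ALLOC][19-26 FREE] -> 9

Answer: 9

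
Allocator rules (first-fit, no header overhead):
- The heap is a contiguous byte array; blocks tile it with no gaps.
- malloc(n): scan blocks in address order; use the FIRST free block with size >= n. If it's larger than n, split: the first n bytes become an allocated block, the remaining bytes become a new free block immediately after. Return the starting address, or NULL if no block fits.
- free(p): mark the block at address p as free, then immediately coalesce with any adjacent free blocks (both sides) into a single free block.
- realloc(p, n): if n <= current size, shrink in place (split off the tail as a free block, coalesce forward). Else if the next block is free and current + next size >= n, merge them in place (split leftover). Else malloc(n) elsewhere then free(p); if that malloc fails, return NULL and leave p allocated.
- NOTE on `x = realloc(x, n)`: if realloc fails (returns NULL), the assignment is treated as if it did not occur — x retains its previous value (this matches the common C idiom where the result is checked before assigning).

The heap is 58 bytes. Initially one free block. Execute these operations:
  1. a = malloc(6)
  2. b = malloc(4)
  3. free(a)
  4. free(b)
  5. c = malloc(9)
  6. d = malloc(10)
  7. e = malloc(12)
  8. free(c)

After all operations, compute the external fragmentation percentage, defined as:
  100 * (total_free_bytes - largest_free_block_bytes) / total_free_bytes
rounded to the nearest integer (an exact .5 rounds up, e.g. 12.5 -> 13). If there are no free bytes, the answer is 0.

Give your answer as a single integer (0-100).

Answer: 25

Derivation:
Op 1: a = malloc(6) -> a = 0; heap: [0-5 ALLOC][6-57 FREE]
Op 2: b = malloc(4) -> b = 6; heap: [0-5 ALLOC][6-9 ALLOC][10-57 FREE]
Op 3: free(a) -> (freed a); heap: [0-5 FREE][6-9 ALLOC][10-57 FREE]
Op 4: free(b) -> (freed b); heap: [0-57 FREE]
Op 5: c = malloc(9) -> c = 0; heap: [0-8 ALLOC][9-57 FREE]
Op 6: d = malloc(10) -> d = 9; heap: [0-8 ALLOC][9-18 ALLOC][19-57 FREE]
Op 7: e = malloc(12) -> e = 19; heap: [0-8 ALLOC][9-18 ALLOC][19-30 ALLOC][31-57 FREE]
Op 8: free(c) -> (freed c); heap: [0-8 FREE][9-18 ALLOC][19-30 ALLOC][31-57 FREE]
Free blocks: [9 27] total_free=36 largest=27 -> 100*(36-27)/36 = 900/36 = 25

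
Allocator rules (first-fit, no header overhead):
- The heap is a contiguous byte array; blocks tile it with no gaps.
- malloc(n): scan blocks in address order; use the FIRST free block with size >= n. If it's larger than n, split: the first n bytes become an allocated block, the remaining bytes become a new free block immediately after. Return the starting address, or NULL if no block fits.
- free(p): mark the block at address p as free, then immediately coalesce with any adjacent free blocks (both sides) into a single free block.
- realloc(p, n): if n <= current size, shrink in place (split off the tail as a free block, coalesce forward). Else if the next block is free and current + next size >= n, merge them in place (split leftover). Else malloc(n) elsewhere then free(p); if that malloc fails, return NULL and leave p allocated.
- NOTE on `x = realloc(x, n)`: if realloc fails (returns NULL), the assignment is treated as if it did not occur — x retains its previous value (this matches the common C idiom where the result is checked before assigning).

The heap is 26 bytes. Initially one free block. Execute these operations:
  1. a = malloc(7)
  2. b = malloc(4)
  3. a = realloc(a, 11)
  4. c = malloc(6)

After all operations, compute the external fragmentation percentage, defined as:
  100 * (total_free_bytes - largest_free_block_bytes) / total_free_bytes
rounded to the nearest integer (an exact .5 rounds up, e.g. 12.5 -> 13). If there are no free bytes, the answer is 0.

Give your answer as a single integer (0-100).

Op 1: a = malloc(7) -> a = 0; heap: [0-6 ALLOC][7-25 FREE]
Op 2: b = malloc(4) -> b = 7; heap: [0-6 ALLOC][7-10 ALLOC][11-25 FREE]
Op 3: a = realloc(a, 11) -> a = 11; heap: [0-6 FREE][7-10 ALLOC][11-21 ALLOC][22-25 FREE]
Op 4: c = malloc(6) -> c = 0; heap: [0-5 ALLOC][6-6 FREE][7-10 ALLOC][11-21 ALLOC][22-25 FREE]
Free blocks: [1 4] total_free=5 largest=4 -> 100*(5-4)/5 = 100/5 = 20

Answer: 20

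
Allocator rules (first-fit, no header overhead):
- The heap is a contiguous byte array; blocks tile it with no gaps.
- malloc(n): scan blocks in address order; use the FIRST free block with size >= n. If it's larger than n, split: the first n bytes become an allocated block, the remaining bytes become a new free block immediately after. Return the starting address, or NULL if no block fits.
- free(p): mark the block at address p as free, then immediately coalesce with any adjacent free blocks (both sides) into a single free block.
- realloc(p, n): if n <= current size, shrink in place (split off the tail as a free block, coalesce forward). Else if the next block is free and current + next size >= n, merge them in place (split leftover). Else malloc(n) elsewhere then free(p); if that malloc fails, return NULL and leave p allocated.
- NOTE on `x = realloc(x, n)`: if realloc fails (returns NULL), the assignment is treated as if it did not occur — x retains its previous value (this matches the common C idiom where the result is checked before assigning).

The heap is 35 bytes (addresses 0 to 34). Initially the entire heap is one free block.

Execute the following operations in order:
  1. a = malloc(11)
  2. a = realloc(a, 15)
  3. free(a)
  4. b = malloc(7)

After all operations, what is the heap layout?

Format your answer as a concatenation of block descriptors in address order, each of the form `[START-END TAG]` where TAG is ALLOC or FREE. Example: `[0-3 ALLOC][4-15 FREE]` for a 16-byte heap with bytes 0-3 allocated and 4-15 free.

Op 1: a = malloc(11) -> a = 0; heap: [0-10 ALLOC][11-34 FREE]
Op 2: a = realloc(a, 15) -> a = 0; heap: [0-14 ALLOC][15-34 FREE]
Op 3: free(a) -> (freed a); heap: [0-34 FREE]
Op 4: b = malloc(7) -> b = 0; heap: [0-6 ALLOC][7-34 FREE]

Answer: [0-6 ALLOC][7-34 FREE]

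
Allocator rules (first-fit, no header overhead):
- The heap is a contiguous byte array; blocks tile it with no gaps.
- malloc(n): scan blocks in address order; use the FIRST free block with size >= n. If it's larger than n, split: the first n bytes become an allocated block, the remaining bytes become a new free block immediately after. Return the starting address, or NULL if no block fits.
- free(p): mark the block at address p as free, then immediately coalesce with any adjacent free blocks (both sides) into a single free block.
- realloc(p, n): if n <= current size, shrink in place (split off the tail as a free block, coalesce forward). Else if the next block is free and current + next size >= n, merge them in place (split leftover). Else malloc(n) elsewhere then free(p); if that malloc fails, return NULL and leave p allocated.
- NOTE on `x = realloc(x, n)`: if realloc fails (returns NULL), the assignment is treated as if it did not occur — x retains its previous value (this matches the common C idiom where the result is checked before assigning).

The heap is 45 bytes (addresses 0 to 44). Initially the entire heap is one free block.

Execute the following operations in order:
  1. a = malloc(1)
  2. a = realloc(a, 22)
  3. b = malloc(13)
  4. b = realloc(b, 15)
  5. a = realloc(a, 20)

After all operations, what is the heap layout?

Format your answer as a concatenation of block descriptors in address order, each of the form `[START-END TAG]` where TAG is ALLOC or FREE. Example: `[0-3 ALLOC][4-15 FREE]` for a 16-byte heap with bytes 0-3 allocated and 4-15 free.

Answer: [0-19 ALLOC][20-21 FREE][22-36 ALLOC][37-44 FREE]

Derivation:
Op 1: a = malloc(1) -> a = 0; heap: [0-0 ALLOC][1-44 FREE]
Op 2: a = realloc(a, 22) -> a = 0; heap: [0-21 ALLOC][22-44 FREE]
Op 3: b = malloc(13) -> b = 22; heap: [0-21 ALLOC][22-34 ALLOC][35-44 FREE]
Op 4: b = realloc(b, 15) -> b = 22; heap: [0-21 ALLOC][22-36 ALLOC][37-44 FREE]
Op 5: a = realloc(a, 20) -> a = 0; heap: [0-19 ALLOC][20-21 FREE][22-36 ALLOC][37-44 FREE]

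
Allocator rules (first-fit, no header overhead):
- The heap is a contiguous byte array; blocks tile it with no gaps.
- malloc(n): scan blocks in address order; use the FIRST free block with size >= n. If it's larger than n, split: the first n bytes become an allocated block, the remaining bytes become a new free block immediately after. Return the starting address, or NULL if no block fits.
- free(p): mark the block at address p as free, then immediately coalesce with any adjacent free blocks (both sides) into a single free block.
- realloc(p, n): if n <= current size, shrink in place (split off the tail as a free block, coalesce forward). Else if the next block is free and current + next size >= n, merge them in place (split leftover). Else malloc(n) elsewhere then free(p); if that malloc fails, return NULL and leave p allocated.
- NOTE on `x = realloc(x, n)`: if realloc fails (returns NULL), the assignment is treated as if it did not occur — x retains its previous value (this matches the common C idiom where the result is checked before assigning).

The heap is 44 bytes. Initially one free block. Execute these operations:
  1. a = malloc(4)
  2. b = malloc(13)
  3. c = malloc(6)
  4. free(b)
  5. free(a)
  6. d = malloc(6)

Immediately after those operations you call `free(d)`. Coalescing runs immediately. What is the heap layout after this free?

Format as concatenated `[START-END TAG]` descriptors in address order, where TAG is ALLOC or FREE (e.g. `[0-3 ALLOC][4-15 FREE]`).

Op 1: a = malloc(4) -> a = 0; heap: [0-3 ALLOC][4-43 FREE]
Op 2: b = malloc(13) -> b = 4; heap: [0-3 ALLOC][4-16 ALLOC][17-43 FREE]
Op 3: c = malloc(6) -> c = 17; heap: [0-3 ALLOC][4-16 ALLOC][17-22 ALLOC][23-43 FREE]
Op 4: free(b) -> (freed b); heap: [0-3 ALLOC][4-16 FREE][17-22 ALLOC][23-43 FREE]
Op 5: free(a) -> (freed a); heap: [0-16 FREE][17-22 ALLOC][23-43 FREE]
Op 6: d = malloc(6) -> d = 0; heap: [0-5 ALLOC][6-16 FREE][17-22 ALLOC][23-43 FREE]
free(d): d = 0 -> block [0-5 ALLOC]; mark free, coalesce with adjacent free neighbors -> [0-16 FREE][17-22 ALLOC][23-43 FREE]

Answer: [0-16 FREE][17-22 ALLOC][23-43 FREE]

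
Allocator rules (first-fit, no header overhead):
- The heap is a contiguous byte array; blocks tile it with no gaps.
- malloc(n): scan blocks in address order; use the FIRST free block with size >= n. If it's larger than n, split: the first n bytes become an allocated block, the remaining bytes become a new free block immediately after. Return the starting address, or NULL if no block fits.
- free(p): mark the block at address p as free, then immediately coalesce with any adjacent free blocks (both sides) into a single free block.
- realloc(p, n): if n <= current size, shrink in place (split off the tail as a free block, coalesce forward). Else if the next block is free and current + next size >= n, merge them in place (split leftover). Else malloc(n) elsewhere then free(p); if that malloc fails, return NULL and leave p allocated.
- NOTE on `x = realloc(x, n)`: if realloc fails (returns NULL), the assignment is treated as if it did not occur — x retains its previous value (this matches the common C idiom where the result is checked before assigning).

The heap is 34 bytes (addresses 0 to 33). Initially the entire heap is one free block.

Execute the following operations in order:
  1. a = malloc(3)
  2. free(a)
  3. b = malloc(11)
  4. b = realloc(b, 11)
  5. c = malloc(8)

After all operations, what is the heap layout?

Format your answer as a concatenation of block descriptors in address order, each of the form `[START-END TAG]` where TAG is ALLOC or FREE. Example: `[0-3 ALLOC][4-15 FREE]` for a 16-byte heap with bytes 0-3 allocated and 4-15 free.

Op 1: a = malloc(3) -> a = 0; heap: [0-2 ALLOC][3-33 FREE]
Op 2: free(a) -> (freed a); heap: [0-33 FREE]
Op 3: b = malloc(11) -> b = 0; heap: [0-10 ALLOC][11-33 FREE]
Op 4: b = realloc(b, 11) -> b = 0; heap: [0-10 ALLOC][11-33 FREE]
Op 5: c = malloc(8) -> c = 11; heap: [0-10 ALLOC][11-18 ALLOC][19-33 FREE]

Answer: [0-10 ALLOC][11-18 ALLOC][19-33 FREE]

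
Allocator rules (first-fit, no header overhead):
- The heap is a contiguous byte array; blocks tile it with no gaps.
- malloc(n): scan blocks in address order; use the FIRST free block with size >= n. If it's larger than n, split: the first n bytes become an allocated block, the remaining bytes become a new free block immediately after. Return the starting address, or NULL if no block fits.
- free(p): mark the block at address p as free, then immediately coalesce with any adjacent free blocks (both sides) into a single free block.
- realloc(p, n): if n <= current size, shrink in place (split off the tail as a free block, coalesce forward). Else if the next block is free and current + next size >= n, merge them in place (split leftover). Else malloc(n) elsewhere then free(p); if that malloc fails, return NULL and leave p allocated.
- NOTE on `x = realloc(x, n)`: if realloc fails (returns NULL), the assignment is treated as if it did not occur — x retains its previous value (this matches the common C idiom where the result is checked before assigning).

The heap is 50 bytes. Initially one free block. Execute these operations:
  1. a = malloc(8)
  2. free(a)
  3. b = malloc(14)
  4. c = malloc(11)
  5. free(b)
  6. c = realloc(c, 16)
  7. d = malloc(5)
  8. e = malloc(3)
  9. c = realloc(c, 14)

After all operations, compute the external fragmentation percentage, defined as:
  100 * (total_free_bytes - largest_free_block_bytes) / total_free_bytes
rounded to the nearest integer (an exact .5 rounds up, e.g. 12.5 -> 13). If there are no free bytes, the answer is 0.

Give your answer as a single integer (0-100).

Op 1: a = malloc(8) -> a = 0; heap: [0-7 ALLOC][8-49 FREE]
Op 2: free(a) -> (freed a); heap: [0-49 FREE]
Op 3: b = malloc(14) -> b = 0; heap: [0-13 ALLOC][14-49 FREE]
Op 4: c = malloc(11) -> c = 14; heap: [0-13 ALLOC][14-24 ALLOC][25-49 FREE]
Op 5: free(b) -> (freed b); heap: [0-13 FREE][14-24 ALLOC][25-49 FREE]
Op 6: c = realloc(c, 16) -> c = 14; heap: [0-13 FREE][14-29 ALLOC][30-49 FREE]
Op 7: d = malloc(5) -> d = 0; heap: [0-4 ALLOC][5-13 FREE][14-29 ALLOC][30-49 FREE]
Op 8: e = malloc(3) -> e = 5; heap: [0-4 ALLOC][5-7 ALLOC][8-13 FREE][14-29 ALLOC][30-49 FREE]
Op 9: c = realloc(c, 14) -> c = 14; heap: [0-4 ALLOC][5-7 ALLOC][8-13 FREE][14-27 ALLOC][28-49 FREE]
Free blocks: [6 22] total_free=28 largest=22 -> 100*(28-22)/28 = 600/28 ≈ 21.429 -> rounds to 21

Answer: 21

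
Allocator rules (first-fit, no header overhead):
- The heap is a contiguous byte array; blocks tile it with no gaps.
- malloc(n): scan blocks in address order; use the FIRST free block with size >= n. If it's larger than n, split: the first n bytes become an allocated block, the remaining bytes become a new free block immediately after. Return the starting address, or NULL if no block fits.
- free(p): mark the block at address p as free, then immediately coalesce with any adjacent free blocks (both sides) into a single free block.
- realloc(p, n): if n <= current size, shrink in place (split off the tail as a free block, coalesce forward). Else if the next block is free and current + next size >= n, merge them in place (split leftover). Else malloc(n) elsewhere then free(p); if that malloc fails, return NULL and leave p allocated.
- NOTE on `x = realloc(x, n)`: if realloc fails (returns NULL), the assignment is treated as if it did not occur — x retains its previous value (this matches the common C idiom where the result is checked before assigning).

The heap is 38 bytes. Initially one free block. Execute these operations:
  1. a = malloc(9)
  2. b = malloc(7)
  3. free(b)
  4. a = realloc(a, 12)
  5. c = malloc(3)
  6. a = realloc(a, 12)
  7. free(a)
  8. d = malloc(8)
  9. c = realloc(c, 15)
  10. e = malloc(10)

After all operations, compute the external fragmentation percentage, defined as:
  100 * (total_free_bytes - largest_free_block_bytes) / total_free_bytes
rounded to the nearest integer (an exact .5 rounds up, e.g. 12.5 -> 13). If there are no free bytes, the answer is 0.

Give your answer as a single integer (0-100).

Op 1: a = malloc(9) -> a = 0; heap: [0-8 ALLOC][9-37 FREE]
Op 2: b = malloc(7) -> b = 9; heap: [0-8 ALLOC][9-15 ALLOC][16-37 FREE]
Op 3: free(b) -> (freed b); heap: [0-8 ALLOC][9-37 FREE]
Op 4: a = realloc(a, 12) -> a = 0; heap: [0-11 ALLOC][12-37 FREE]
Op 5: c = malloc(3) -> c = 12; heap: [0-11 ALLOC][12-14 ALLOC][15-37 FREE]
Op 6: a = realloc(a, 12) -> a = 0; heap: [0-11 ALLOC][12-14 ALLOC][15-37 FREE]
Op 7: free(a) -> (freed a); heap: [0-11 FREE][12-14 ALLOC][15-37 FREE]
Op 8: d = malloc(8) -> d = 0; heap: [0-7 ALLOC][8-11 FREE][12-14 ALLOC][15-37 FREE]
Op 9: c = realloc(c, 15) -> c = 12; heap: [0-7 ALLOC][8-11 FREE][12-26 ALLOC][27-37 FREE]
Op 10: e = malloc(10) -> e = 27; heap: [0-7 ALLOC][8-11 FREE][12-26 ALLOC][27-36 ALLOC][37-37 FREE]
Free blocks: [4 1] total_free=5 largest=4 -> 100*(5-4)/5 = 100/5 = 20

Answer: 20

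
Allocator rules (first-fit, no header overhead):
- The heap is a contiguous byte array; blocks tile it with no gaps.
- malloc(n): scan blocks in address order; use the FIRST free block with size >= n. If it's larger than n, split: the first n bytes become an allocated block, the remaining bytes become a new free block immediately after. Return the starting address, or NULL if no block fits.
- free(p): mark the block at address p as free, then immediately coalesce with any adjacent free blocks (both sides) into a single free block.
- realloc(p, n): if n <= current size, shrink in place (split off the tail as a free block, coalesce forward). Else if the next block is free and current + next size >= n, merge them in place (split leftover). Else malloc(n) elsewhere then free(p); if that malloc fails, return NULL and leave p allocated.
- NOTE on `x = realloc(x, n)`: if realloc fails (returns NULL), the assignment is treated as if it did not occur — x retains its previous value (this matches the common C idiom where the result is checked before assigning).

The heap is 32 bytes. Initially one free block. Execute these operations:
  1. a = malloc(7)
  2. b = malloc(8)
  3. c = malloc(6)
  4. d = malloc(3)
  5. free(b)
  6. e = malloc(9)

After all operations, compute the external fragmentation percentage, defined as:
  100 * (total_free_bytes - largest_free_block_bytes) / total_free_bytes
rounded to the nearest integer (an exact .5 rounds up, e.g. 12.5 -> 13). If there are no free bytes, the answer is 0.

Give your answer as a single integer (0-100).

Op 1: a = malloc(7) -> a = 0; heap: [0-6 ALLOC][7-31 FREE]
Op 2: b = malloc(8) -> b = 7; heap: [0-6 ALLOC][7-14 ALLOC][15-31 FREE]
Op 3: c = malloc(6) -> c = 15; heap: [0-6 ALLOC][7-14 ALLOC][15-20 ALLOC][21-31 FREE]
Op 4: d = malloc(3) -> d = 21; heap: [0-6 ALLOC][7-14 ALLOC][15-20 ALLOC][21-23 ALLOC][24-31 FREE]
Op 5: free(b) -> (freed b); heap: [0-6 ALLOC][7-14 FREE][15-20 ALLOC][21-23 ALLOC][24-31 FREE]
Op 6: e = malloc(9) -> e = NULL; heap: [0-6 ALLOC][7-14 FREE][15-20 ALLOC][21-23 ALLOC][24-31 FREE]
Free blocks: [8 8] total_free=16 largest=8 -> 100*(16-8)/16 = 800/16 = 50

Answer: 50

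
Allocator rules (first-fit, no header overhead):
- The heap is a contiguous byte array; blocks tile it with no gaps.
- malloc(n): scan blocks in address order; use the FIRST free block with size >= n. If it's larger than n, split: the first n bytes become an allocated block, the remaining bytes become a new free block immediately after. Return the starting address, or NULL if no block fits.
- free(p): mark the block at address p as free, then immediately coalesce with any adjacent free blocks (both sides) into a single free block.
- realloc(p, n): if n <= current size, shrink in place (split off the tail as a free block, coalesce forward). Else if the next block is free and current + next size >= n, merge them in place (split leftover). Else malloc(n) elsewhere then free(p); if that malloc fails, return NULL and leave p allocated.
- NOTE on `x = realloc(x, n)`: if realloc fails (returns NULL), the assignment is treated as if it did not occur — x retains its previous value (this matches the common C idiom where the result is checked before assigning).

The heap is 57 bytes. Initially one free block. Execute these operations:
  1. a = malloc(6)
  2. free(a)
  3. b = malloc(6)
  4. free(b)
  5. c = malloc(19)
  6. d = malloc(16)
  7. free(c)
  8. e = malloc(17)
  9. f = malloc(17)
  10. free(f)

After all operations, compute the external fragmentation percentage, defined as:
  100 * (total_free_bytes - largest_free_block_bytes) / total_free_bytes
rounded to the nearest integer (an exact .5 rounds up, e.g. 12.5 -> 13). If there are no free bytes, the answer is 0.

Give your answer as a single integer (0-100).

Answer: 8

Derivation:
Op 1: a = malloc(6) -> a = 0; heap: [0-5 ALLOC][6-56 FREE]
Op 2: free(a) -> (freed a); heap: [0-56 FREE]
Op 3: b = malloc(6) -> b = 0; heap: [0-5 ALLOC][6-56 FREE]
Op 4: free(b) -> (freed b); heap: [0-56 FREE]
Op 5: c = malloc(19) -> c = 0; heap: [0-18 ALLOC][19-56 FREE]
Op 6: d = malloc(16) -> d = 19; heap: [0-18 ALLOC][19-34 ALLOC][35-56 FREE]
Op 7: free(c) -> (freed c); heap: [0-18 FREE][19-34 ALLOC][35-56 FREE]
Op 8: e = malloc(17) -> e = 0; heap: [0-16 ALLOC][17-18 FREE][19-34 ALLOC][35-56 FREE]
Op 9: f = malloc(17) -> f = 35; heap: [0-16 ALLOC][17-18 FREE][19-34 ALLOC][35-51 ALLOC][52-56 FREE]
Op 10: free(f) -> (freed f); heap: [0-16 ALLOC][17-18 FREE][19-34 ALLOC][35-56 FREE]
Free blocks: [2 22] total_free=24 largest=22 -> 100*(24-22)/24 = 200/24 ≈ 8.333 -> rounds to 8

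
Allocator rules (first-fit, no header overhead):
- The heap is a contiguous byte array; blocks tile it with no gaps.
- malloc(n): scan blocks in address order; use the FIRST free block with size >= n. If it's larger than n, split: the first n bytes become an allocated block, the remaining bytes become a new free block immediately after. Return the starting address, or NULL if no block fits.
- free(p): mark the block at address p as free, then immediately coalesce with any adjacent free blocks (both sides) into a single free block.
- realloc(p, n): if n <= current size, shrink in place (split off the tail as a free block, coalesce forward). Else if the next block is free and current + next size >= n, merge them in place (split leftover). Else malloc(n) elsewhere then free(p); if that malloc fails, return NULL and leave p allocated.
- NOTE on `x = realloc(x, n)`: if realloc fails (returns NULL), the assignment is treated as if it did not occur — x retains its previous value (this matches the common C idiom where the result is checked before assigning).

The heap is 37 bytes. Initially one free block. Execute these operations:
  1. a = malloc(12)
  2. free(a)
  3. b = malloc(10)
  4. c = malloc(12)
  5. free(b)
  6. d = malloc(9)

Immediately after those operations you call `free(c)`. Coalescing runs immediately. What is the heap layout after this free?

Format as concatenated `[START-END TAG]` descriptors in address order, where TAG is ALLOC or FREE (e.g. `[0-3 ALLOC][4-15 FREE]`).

Op 1: a = malloc(12) -> a = 0; heap: [0-11 ALLOC][12-36 FREE]
Op 2: free(a) -> (freed a); heap: [0-36 FREE]
Op 3: b = malloc(10) -> b = 0; heap: [0-9 ALLOC][10-36 FREE]
Op 4: c = malloc(12) -> c = 10; heap: [0-9 ALLOC][10-21 ALLOC][22-36 FREE]
Op 5: free(b) -> (freed b); heap: [0-9 FREE][10-21 ALLOC][22-36 FREE]
Op 6: d = malloc(9) -> d = 0; heap: [0-8 ALLOC][9-9 FREE][10-21 ALLOC][22-36 FREE]
free(c): c = 10 -> block [10-21 ALLOC]; mark free, coalesce with adjacent free neighbors -> [0-8 ALLOC][9-36 FREE]

Answer: [0-8 ALLOC][9-36 FREE]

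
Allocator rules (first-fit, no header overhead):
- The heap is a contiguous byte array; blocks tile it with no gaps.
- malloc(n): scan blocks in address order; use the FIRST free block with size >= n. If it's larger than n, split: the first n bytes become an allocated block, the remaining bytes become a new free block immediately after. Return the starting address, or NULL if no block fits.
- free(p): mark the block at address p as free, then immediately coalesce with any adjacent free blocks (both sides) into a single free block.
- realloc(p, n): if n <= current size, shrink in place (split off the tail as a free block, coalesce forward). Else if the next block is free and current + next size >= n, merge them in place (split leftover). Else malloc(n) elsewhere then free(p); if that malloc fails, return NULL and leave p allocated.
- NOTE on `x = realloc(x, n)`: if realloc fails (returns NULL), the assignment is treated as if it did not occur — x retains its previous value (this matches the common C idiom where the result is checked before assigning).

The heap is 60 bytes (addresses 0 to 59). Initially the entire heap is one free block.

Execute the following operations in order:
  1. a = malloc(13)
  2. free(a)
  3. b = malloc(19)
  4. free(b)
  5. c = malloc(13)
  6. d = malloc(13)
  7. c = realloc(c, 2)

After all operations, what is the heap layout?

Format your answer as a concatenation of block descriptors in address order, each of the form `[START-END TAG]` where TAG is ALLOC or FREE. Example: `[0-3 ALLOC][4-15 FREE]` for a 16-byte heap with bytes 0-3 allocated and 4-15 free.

Answer: [0-1 ALLOC][2-12 FREE][13-25 ALLOC][26-59 FREE]

Derivation:
Op 1: a = malloc(13) -> a = 0; heap: [0-12 ALLOC][13-59 FREE]
Op 2: free(a) -> (freed a); heap: [0-59 FREE]
Op 3: b = malloc(19) -> b = 0; heap: [0-18 ALLOC][19-59 FREE]
Op 4: free(b) -> (freed b); heap: [0-59 FREE]
Op 5: c = malloc(13) -> c = 0; heap: [0-12 ALLOC][13-59 FREE]
Op 6: d = malloc(13) -> d = 13; heap: [0-12 ALLOC][13-25 ALLOC][26-59 FREE]
Op 7: c = realloc(c, 2) -> c = 0; heap: [0-1 ALLOC][2-12 FREE][13-25 ALLOC][26-59 FREE]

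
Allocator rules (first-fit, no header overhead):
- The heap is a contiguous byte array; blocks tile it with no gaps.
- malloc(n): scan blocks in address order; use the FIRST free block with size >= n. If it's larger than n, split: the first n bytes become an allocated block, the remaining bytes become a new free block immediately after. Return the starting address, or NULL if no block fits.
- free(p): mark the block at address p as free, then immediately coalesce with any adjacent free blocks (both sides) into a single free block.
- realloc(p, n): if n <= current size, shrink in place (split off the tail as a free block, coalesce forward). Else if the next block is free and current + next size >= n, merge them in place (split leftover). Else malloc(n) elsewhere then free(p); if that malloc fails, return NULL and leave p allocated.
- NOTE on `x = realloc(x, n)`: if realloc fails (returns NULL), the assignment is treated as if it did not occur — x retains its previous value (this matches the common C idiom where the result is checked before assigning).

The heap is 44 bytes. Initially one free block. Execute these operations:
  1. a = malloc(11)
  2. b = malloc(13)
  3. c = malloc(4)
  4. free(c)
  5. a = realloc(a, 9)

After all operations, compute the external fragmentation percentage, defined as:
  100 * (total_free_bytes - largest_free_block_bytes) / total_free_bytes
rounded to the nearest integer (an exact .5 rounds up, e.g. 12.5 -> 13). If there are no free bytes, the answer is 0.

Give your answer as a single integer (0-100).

Answer: 9

Derivation:
Op 1: a = malloc(11) -> a = 0; heap: [0-10 ALLOC][11-43 FREE]
Op 2: b = malloc(13) -> b = 11; heap: [0-10 ALLOC][11-23 ALLOC][24-43 FREE]
Op 3: c = malloc(4) -> c = 24; heap: [0-10 ALLOC][11-23 ALLOC][24-27 ALLOC][28-43 FREE]
Op 4: free(c) -> (freed c); heap: [0-10 ALLOC][11-23 ALLOC][24-43 FREE]
Op 5: a = realloc(a, 9) -> a = 0; heap: [0-8 ALLOC][9-10 FREE][11-23 ALLOC][24-43 FREE]
Free blocks: [2 20] total_free=22 largest=20 -> 100*(22-20)/22 = 200/22 ≈ 9.091 -> rounds to 9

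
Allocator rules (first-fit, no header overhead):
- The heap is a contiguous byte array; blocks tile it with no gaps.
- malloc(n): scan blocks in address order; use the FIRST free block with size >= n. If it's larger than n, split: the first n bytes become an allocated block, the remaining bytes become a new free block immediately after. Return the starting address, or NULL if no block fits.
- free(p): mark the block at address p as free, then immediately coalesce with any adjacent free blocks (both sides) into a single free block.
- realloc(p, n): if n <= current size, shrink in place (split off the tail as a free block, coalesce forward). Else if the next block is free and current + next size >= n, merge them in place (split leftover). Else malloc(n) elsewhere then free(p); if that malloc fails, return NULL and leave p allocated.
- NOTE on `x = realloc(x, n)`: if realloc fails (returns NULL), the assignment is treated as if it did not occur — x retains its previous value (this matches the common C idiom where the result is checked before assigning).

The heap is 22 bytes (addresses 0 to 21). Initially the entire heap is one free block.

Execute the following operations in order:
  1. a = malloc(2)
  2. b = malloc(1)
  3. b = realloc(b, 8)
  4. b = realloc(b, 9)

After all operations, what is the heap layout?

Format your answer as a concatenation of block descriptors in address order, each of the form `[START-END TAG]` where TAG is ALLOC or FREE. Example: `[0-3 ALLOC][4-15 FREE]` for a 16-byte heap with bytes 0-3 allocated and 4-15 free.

Answer: [0-1 ALLOC][2-10 ALLOC][11-21 FREE]

Derivation:
Op 1: a = malloc(2) -> a = 0; heap: [0-1 ALLOC][2-21 FREE]
Op 2: b = malloc(1) -> b = 2; heap: [0-1 ALLOC][2-2 ALLOC][3-21 FREE]
Op 3: b = realloc(b, 8) -> b = 2; heap: [0-1 ALLOC][2-9 ALLOC][10-21 FREE]
Op 4: b = realloc(b, 9) -> b = 2; heap: [0-1 ALLOC][2-10 ALLOC][11-21 FREE]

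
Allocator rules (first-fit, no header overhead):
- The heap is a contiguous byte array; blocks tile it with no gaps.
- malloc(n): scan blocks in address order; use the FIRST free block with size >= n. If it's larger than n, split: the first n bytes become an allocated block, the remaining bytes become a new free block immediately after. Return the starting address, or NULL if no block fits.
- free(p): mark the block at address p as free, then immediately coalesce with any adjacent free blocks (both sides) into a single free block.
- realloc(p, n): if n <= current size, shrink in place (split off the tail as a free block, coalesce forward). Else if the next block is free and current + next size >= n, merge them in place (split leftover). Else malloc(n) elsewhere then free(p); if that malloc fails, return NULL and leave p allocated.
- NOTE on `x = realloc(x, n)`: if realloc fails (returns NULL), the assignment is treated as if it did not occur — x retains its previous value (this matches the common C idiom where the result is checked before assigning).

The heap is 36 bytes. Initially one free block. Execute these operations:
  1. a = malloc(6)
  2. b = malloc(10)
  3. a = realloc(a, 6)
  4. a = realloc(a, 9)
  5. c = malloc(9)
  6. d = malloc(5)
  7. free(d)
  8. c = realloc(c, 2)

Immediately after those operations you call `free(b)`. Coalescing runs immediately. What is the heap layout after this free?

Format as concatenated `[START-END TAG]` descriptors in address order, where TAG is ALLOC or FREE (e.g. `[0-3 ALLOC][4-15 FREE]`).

Op 1: a = malloc(6) -> a = 0; heap: [0-5 ALLOC][6-35 FREE]
Op 2: b = malloc(10) -> b = 6; heap: [0-5 ALLOC][6-15 ALLOC][16-35 FREE]
Op 3: a = realloc(a, 6) -> a = 0; heap: [0-5 ALLOC][6-15 ALLOC][16-35 FREE]
Op 4: a = realloc(a, 9) -> a = 16; heap: [0-5 FREE][6-15 ALLOC][16-24 ALLOC][25-35 FREE]
Op 5: c = malloc(9) -> c = 25; heap: [0-5 FREE][6-15 ALLOC][16-24 ALLOC][25-33 ALLOC][34-35 FREE]
Op 6: d = malloc(5) -> d = 0; heap: [0-4 ALLOC][5-5 FREE][6-15 ALLOC][16-24 ALLOC][25-33 ALLOC][34-35 FREE]
Op 7: free(d) -> (freed d); heap: [0-5 FREE][6-15 ALLOC][16-24 ALLOC][25-33 ALLOC][34-35 FREE]
Op 8: c = realloc(c, 2) -> c = 25; heap: [0-5 FREE][6-15 ALLOC][16-24 ALLOC][25-26 ALLOC][27-35 FREE]
free(b): b = 6 -> block [6-15 ALLOC]; mark free, coalesce with adjacent free neighbors -> [0-15 FREE][16-24 ALLOC][25-26 ALLOC][27-35 FREE]

Answer: [0-15 FREE][16-24 ALLOC][25-26 ALLOC][27-35 FREE]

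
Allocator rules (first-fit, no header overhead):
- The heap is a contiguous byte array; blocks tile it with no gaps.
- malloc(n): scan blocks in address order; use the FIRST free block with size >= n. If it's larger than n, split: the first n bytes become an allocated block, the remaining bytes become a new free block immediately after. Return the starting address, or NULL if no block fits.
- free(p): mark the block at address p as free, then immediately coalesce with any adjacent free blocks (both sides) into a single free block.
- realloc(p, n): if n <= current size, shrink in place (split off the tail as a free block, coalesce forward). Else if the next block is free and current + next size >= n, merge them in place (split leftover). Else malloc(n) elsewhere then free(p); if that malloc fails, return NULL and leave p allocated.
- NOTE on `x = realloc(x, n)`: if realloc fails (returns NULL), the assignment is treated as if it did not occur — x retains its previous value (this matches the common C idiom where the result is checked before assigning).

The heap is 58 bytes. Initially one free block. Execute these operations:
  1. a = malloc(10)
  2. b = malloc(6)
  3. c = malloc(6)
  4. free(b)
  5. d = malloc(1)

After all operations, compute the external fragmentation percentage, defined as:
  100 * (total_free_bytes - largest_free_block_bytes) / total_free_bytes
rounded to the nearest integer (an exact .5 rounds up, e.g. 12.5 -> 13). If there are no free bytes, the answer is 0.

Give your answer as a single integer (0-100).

Answer: 12

Derivation:
Op 1: a = malloc(10) -> a = 0; heap: [0-9 ALLOC][10-57 FREE]
Op 2: b = malloc(6) -> b = 10; heap: [0-9 ALLOC][10-15 ALLOC][16-57 FREE]
Op 3: c = malloc(6) -> c = 16; heap: [0-9 ALLOC][10-15 ALLOC][16-21 ALLOC][22-57 FREE]
Op 4: free(b) -> (freed b); heap: [0-9 ALLOC][10-15 FREE][16-21 ALLOC][22-57 FREE]
Op 5: d = malloc(1) -> d = 10; heap: [0-9 ALLOC][10-10 ALLOC][11-15 FREE][16-21 ALLOC][22-57 FREE]
Free blocks: [5 36] total_free=41 largest=36 -> 100*(41-36)/41 = 500/41 ≈ 12.195 -> rounds to 12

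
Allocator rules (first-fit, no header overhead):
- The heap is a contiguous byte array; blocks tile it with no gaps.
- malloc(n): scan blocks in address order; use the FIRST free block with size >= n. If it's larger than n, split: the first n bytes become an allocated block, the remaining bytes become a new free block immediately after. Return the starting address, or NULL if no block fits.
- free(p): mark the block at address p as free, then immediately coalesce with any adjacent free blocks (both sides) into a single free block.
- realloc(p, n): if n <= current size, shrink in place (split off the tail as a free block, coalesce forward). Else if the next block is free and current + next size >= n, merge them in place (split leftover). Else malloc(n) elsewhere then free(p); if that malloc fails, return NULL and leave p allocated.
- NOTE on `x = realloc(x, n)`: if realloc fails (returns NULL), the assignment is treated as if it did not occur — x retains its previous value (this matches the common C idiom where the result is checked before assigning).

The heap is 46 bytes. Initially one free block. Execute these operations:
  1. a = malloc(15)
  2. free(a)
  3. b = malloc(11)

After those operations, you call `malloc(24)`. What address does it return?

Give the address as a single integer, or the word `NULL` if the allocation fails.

Op 1: a = malloc(15) -> a = 0; heap: [0-14 ALLOC][15-45 FREE]
Op 2: free(a) -> (freed a); heap: [0-45 FREE]
Op 3: b = malloc(11) -> b = 0; heap: [0-10 ALLOC][11-45 FREE]
malloc(24): first-fit scan over [0-10 ALLOC][11-45 FREE] -> 11

Answer: 11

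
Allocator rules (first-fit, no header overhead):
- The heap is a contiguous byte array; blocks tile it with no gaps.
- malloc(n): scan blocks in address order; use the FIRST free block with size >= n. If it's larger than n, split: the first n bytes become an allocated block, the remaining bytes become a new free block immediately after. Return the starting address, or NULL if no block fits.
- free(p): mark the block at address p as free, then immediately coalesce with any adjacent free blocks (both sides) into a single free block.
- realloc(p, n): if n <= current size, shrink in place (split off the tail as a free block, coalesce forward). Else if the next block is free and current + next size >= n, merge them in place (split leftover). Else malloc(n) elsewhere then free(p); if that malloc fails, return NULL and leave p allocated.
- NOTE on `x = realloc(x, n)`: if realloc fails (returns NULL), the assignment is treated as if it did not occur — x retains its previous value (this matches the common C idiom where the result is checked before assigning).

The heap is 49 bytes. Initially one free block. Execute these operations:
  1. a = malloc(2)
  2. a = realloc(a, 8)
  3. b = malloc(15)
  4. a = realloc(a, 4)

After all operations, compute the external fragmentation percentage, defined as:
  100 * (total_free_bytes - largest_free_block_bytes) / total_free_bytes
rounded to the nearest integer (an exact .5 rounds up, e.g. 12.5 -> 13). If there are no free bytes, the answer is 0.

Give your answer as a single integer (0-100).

Answer: 13

Derivation:
Op 1: a = malloc(2) -> a = 0; heap: [0-1 ALLOC][2-48 FREE]
Op 2: a = realloc(a, 8) -> a = 0; heap: [0-7 ALLOC][8-48 FREE]
Op 3: b = malloc(15) -> b = 8; heap: [0-7 ALLOC][8-22 ALLOC][23-48 FREE]
Op 4: a = realloc(a, 4) -> a = 0; heap: [0-3 ALLOC][4-7 FREE][8-22 ALLOC][23-48 FREE]
Free blocks: [4 26] total_free=30 largest=26 -> 100*(30-26)/30 = 400/30 ≈ 13.333 -> rounds to 13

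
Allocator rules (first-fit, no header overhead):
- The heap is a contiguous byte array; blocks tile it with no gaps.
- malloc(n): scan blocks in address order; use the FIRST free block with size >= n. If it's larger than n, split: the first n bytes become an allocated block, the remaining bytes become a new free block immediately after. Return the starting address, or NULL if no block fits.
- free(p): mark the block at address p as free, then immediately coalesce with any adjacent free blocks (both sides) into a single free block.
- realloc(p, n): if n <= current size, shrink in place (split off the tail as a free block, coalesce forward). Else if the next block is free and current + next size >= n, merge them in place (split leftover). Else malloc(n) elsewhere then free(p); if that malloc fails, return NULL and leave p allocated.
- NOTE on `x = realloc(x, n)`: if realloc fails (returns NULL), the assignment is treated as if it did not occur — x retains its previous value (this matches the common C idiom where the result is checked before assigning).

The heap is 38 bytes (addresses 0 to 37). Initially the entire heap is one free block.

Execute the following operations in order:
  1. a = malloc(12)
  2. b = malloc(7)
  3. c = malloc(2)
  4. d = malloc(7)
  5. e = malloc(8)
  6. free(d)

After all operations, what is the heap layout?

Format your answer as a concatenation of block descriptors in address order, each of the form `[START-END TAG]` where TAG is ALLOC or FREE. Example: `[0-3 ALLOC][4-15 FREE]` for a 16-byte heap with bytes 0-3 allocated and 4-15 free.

Op 1: a = malloc(12) -> a = 0; heap: [0-11 ALLOC][12-37 FREE]
Op 2: b = malloc(7) -> b = 12; heap: [0-11 ALLOC][12-18 ALLOC][19-37 FREE]
Op 3: c = malloc(2) -> c = 19; heap: [0-11 ALLOC][12-18 ALLOC][19-20 ALLOC][21-37 FREE]
Op 4: d = malloc(7) -> d = 21; heap: [0-11 ALLOC][12-18 ALLOC][19-20 ALLOC][21-27 ALLOC][28-37 FREE]
Op 5: e = malloc(8) -> e = 28; heap: [0-11 ALLOC][12-18 ALLOC][19-20 ALLOC][21-27 ALLOC][28-35 ALLOC][36-37 FREE]
Op 6: free(d) -> (freed d); heap: [0-11 ALLOC][12-18 ALLOC][19-20 ALLOC][21-27 FREE][28-35 ALLOC][36-37 FREE]

Answer: [0-11 ALLOC][12-18 ALLOC][19-20 ALLOC][21-27 FREE][28-35 ALLOC][36-37 FREE]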